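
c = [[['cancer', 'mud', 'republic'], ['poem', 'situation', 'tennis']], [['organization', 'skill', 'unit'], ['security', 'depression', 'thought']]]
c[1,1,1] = 'depression'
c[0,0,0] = 'cancer'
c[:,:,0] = [['cancer', 'poem'], ['organization', 'security']]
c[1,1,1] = 'depression'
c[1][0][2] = 'unit'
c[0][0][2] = 'republic'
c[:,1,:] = [['poem', 'situation', 'tennis'], ['security', 'depression', 'thought']]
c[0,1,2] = 'tennis'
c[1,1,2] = 'thought'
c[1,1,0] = 'security'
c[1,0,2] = 'unit'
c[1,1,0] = 'security'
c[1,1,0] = 'security'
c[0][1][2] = 'tennis'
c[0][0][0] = 'cancer'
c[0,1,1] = 'situation'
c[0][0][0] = 'cancer'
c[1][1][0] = 'security'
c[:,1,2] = ['tennis', 'thought']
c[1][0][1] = 'skill'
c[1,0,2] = 'unit'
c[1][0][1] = 'skill'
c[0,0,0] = 'cancer'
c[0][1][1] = 'situation'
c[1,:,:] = [['organization', 'skill', 'unit'], ['security', 'depression', 'thought']]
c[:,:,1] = [['mud', 'situation'], ['skill', 'depression']]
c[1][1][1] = 'depression'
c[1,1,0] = 'security'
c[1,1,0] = 'security'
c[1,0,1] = 'skill'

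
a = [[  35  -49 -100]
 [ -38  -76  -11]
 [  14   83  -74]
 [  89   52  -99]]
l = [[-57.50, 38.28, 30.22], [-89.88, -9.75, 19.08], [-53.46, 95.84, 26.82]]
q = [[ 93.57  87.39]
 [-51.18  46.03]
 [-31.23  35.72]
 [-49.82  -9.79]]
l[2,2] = 26.82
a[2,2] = -74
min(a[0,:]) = -100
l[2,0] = -53.46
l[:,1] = [38.28, -9.75, 95.84]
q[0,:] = [93.57, 87.39]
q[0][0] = 93.57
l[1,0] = -89.88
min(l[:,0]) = -89.88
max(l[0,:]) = 38.28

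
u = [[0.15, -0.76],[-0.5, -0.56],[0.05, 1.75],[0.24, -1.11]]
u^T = [[0.15, -0.5, 0.05, 0.24], [-0.76, -0.56, 1.75, -1.11]]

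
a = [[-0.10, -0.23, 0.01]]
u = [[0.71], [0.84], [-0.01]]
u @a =[[-0.07, -0.16, 0.01], [-0.08, -0.19, 0.01], [0.0, 0.0, -0.00]]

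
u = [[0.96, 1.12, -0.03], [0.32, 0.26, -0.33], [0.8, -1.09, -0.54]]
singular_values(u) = [1.63, 1.37, 0.25]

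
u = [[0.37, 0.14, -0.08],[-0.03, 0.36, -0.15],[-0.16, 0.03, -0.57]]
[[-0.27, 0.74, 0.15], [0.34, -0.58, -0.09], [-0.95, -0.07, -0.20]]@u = [[-0.15, 0.23, -0.17], [0.16, -0.16, 0.11], [-0.32, -0.16, 0.2]]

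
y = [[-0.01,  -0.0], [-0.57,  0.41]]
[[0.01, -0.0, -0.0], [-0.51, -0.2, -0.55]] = y @[[-0.64, 0.09, 0.17],[-2.13, -0.36, -1.11]]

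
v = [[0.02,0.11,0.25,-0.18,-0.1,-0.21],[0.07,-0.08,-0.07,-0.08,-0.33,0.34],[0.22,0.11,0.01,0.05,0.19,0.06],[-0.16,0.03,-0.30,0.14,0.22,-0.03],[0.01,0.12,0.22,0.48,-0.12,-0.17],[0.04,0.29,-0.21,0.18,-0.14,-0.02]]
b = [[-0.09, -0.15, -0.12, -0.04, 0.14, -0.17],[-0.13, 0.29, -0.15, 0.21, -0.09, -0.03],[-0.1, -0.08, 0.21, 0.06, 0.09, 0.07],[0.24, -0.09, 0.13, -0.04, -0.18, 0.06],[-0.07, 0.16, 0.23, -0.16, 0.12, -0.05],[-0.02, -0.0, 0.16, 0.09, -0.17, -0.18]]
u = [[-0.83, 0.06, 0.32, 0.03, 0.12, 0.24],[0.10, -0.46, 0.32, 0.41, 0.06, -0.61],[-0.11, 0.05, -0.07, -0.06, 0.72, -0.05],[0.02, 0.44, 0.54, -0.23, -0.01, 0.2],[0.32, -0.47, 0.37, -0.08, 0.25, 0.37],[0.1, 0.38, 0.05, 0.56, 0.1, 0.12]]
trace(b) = 0.31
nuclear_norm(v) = 2.39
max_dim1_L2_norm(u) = 0.93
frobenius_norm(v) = 1.10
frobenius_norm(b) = 0.83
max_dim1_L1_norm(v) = 1.12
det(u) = -0.21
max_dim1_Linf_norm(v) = 0.48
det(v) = -0.00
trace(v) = -0.05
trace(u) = -1.22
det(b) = 0.00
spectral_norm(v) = 0.65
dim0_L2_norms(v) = [0.28, 0.36, 0.5, 0.57, 0.49, 0.44]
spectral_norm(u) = 1.10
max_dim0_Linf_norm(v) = 0.48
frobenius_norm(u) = 2.00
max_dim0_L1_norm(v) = 1.11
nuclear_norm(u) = 4.78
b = v @ u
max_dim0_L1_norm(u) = 1.86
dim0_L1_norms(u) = [1.48, 1.86, 1.67, 1.37, 1.26, 1.59]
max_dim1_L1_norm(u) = 1.96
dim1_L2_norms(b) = [0.31, 0.42, 0.28, 0.35, 0.35, 0.31]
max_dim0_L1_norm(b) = 1.0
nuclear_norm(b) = 1.82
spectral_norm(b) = 0.48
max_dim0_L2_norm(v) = 0.57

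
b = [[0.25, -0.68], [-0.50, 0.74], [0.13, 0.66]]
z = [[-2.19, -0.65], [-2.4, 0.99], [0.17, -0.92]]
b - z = [[2.44, -0.03], [1.9, -0.25], [-0.04, 1.58]]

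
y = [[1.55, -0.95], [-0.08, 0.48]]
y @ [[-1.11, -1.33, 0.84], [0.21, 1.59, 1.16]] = [[-1.92, -3.57, 0.2],[0.19, 0.87, 0.49]]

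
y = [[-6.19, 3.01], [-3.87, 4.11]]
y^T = [[-6.19,-3.87], [3.01,4.11]]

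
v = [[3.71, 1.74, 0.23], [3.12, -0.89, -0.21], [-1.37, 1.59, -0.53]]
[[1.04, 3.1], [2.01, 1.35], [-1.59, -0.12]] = v @ [[0.51, 0.59], [-0.51, 0.5], [0.15, 0.20]]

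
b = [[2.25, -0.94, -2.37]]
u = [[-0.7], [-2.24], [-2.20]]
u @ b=[[-1.58,0.66,1.66], [-5.04,2.11,5.31], [-4.95,2.07,5.21]]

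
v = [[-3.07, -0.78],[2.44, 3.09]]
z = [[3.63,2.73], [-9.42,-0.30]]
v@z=[[-3.8, -8.15], [-20.25, 5.73]]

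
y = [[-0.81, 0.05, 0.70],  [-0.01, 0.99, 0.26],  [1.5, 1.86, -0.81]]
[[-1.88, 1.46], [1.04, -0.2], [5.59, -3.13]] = y@[[0.92, -2.63], [1.51, 0.02], [-1.73, -0.96]]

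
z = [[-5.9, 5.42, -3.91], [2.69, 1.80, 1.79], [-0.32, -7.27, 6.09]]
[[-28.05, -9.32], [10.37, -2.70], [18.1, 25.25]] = z @[[2.62, -1.33], [-0.57, -1.63], [2.43, 2.13]]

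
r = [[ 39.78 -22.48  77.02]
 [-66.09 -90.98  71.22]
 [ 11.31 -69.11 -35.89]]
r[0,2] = 77.02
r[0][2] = 77.02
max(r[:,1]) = -22.48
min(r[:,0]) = -66.09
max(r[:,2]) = 77.02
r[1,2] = 71.22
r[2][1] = -69.11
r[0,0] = 39.78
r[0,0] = 39.78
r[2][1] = -69.11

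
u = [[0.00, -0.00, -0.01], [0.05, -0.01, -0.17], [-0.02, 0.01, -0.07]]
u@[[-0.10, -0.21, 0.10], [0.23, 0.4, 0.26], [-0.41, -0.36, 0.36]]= [[0.00, 0.00, -0.0], [0.06, 0.05, -0.06], [0.03, 0.03, -0.02]]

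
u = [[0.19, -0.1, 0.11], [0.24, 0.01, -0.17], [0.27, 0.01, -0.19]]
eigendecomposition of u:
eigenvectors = [[0.73,  0.04,  -0.24], [0.45,  -0.66,  -0.89], [0.51,  -0.75,  -0.39]]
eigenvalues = [0.2, -0.2, 0.0]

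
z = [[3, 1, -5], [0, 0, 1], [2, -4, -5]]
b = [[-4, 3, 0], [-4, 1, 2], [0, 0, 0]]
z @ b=[[-16, 10, 2], [0, 0, 0], [8, 2, -8]]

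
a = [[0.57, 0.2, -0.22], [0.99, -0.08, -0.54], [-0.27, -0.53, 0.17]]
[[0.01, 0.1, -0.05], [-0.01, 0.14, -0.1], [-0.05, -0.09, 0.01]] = a @ [[-0.04, 0.12, -0.10],[0.09, 0.09, 0.02],[-0.06, -0.06, -0.01]]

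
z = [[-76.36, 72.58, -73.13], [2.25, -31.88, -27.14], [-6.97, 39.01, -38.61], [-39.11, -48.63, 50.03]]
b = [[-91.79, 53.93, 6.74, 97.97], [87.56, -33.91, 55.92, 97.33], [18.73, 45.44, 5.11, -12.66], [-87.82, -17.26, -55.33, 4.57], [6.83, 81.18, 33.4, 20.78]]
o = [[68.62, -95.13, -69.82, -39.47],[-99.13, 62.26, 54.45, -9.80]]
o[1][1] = 62.26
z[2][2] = -38.61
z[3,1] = -48.63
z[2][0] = -6.97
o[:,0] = [68.62, -99.13]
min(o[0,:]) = -95.13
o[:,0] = [68.62, -99.13]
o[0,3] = -39.47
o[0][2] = -69.82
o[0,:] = [68.62, -95.13, -69.82, -39.47]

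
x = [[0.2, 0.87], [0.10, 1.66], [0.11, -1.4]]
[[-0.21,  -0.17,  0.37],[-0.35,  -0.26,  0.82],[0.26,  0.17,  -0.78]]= x @ [[-0.2,-0.24,-0.43], [-0.2,-0.14,0.52]]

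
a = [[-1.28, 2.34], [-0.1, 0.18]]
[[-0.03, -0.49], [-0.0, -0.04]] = a @ [[0.21, 0.07], [0.1, -0.17]]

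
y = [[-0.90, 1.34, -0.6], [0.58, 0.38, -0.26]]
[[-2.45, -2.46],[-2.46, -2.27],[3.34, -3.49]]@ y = [[0.78, -4.22, 2.11], [0.90, -4.16, 2.07], [-5.03, 3.15, -1.1]]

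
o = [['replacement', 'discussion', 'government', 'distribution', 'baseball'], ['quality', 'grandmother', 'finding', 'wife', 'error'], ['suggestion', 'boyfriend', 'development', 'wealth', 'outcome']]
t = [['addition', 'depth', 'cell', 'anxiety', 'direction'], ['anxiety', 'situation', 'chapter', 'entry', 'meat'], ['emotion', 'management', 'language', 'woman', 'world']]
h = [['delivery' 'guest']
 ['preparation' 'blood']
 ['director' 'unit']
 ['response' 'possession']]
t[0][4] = 'direction'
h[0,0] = 'delivery'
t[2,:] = ['emotion', 'management', 'language', 'woman', 'world']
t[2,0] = 'emotion'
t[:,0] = ['addition', 'anxiety', 'emotion']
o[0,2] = 'government'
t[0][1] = 'depth'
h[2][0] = 'director'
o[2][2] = 'development'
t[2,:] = ['emotion', 'management', 'language', 'woman', 'world']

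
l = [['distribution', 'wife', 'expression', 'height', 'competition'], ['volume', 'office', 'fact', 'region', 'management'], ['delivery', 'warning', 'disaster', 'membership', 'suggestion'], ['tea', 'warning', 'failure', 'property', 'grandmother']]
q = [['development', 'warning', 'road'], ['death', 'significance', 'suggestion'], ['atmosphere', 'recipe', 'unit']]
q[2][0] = 'atmosphere'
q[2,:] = ['atmosphere', 'recipe', 'unit']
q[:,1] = ['warning', 'significance', 'recipe']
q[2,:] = ['atmosphere', 'recipe', 'unit']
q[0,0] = 'development'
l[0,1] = 'wife'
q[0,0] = 'development'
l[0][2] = 'expression'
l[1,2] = 'fact'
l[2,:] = ['delivery', 'warning', 'disaster', 'membership', 'suggestion']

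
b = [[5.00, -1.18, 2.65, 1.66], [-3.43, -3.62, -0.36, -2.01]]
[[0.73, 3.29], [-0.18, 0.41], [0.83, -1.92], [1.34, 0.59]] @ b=[[-7.63, -12.77, 0.75, -5.4], [-2.31, -1.27, -0.62, -1.12], [10.74, 5.97, 2.89, 5.24], [4.68, -3.72, 3.34, 1.04]]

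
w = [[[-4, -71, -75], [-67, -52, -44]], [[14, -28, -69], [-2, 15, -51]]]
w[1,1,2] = -51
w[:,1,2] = [-44, -51]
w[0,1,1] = -52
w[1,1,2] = -51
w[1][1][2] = -51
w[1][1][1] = 15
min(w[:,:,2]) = -75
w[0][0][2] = -75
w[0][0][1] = -71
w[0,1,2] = -44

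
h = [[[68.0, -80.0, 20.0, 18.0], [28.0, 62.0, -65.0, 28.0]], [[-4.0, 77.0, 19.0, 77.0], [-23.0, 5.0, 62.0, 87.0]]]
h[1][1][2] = 62.0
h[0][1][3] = 28.0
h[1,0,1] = 77.0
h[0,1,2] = -65.0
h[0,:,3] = [18.0, 28.0]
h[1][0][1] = 77.0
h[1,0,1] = 77.0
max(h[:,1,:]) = 87.0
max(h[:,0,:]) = 77.0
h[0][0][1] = -80.0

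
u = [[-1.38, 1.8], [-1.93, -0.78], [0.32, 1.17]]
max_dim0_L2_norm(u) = 2.39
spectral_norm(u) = 2.48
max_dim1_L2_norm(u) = 2.27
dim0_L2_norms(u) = [2.39, 2.28]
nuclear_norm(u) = 4.67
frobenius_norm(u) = 3.31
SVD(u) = [[-0.87, 0.34], [-0.48, -0.78], [-0.15, 0.53]] @ diag([2.4761190247447145, 2.1949566226459427]) @ [[0.83,-0.55], [0.55,0.83]]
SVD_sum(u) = [[-1.79, 1.18], [-0.98, 0.65], [-0.32, 0.21]] + [[0.41, 0.62], [-0.95, -1.43], [0.64, 0.96]]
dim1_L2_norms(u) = [2.27, 2.08, 1.21]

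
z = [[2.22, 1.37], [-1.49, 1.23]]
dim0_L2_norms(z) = [2.67, 1.84]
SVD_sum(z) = [[2.41, 0.71], [-1.04, -0.31]] + [[-0.19, 0.66], [-0.45, 1.54]]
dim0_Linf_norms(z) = [2.22, 1.37]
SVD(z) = [[-0.92, 0.4], [0.4, 0.92]] @ diag([2.739275910819327, 1.7420297025036475]) @ [[-0.96, -0.28], [-0.28, 0.96]]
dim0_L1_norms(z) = [3.71, 2.6]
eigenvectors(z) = [[-0.24-0.65j, (-0.24+0.65j)], [0.72+0.00j, (0.72-0j)]]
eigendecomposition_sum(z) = [[(1.11+0.35j), (0.69-0.88j)], [-0.74+0.96j, (0.61+0.99j)]] + [[1.11-0.35j,0.69+0.88j], [-0.74-0.96j,(0.61-0.99j)]]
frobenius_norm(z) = 3.25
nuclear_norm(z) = 4.48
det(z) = 4.77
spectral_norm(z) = 2.74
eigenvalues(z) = [(1.72+1.34j), (1.72-1.34j)]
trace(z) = 3.45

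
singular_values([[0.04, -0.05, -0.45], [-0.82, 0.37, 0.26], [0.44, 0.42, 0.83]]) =[1.1, 0.94, 0.19]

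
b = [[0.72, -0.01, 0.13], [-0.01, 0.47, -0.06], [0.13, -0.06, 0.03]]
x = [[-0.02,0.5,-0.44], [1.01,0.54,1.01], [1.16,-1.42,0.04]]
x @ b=[[-0.08,0.26,-0.05], [0.85,0.18,0.13], [0.85,-0.68,0.24]]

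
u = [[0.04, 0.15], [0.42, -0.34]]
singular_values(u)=[0.54, 0.14]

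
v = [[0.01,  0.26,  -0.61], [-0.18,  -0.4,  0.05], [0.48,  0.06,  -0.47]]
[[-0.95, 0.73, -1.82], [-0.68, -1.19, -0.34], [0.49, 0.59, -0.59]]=v @ [[2.78, 0.84, 1.85], [0.69, 2.6, 0.41], [1.89, -0.07, 3.19]]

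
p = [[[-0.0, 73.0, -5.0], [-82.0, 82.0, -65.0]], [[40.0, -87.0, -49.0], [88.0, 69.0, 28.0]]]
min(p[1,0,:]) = -87.0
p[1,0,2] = -49.0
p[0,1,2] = -65.0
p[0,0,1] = 73.0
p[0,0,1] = 73.0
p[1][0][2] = -49.0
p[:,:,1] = [[73.0, 82.0], [-87.0, 69.0]]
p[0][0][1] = 73.0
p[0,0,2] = -5.0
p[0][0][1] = 73.0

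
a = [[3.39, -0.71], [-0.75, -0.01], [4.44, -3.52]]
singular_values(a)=[6.53, 1.41]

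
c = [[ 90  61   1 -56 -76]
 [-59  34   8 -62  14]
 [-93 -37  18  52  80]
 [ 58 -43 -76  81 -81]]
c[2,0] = -93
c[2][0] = -93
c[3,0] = 58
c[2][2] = 18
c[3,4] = -81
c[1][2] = 8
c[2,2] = 18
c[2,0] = -93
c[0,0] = 90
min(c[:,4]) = -81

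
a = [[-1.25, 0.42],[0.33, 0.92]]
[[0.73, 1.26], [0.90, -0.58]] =a @ [[-0.23, -1.09], [1.06, -0.24]]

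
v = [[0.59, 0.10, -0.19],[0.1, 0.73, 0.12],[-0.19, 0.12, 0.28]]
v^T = [[0.59, 0.10, -0.19],[0.1, 0.73, 0.12],[-0.19, 0.12, 0.28]]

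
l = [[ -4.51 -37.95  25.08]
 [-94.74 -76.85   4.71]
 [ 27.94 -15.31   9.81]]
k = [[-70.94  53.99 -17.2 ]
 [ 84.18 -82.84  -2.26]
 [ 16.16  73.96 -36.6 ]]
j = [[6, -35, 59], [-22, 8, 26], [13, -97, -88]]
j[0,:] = [6, -35, 59]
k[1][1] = -82.84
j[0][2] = 59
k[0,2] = -17.2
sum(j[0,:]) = 30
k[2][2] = -36.6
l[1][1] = -76.85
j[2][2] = -88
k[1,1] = -82.84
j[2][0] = 13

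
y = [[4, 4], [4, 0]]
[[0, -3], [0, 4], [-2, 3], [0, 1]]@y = [[-12, 0], [16, 0], [4, -8], [4, 0]]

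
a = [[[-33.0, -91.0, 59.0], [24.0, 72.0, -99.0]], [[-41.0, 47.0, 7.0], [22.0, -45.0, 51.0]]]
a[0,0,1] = -91.0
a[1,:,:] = [[-41.0, 47.0, 7.0], [22.0, -45.0, 51.0]]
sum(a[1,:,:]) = 41.0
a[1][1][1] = -45.0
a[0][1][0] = 24.0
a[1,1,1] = -45.0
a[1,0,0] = -41.0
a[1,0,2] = 7.0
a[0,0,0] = -33.0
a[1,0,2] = 7.0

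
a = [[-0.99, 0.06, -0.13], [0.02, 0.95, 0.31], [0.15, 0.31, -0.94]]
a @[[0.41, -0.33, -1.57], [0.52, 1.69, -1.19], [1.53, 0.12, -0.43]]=[[-0.57,0.41,1.54], [0.98,1.64,-1.30], [-1.22,0.36,-0.2]]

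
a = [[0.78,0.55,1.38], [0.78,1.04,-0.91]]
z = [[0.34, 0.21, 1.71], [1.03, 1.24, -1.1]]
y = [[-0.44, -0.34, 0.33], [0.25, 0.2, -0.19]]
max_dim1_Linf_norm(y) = 0.44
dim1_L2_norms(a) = [1.68, 1.59]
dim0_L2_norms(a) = [1.1, 1.18, 1.65]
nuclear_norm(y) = 0.75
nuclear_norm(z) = 3.64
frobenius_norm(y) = 0.75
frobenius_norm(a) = 2.31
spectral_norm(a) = 1.68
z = y + a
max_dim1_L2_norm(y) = 0.65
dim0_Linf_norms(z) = [1.03, 1.24, 1.71]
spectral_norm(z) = 2.18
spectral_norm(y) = 0.75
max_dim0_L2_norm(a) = 1.65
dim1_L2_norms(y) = [0.65, 0.37]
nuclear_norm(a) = 3.26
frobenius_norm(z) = 2.63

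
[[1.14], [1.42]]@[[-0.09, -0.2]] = [[-0.1,-0.23],[-0.13,-0.28]]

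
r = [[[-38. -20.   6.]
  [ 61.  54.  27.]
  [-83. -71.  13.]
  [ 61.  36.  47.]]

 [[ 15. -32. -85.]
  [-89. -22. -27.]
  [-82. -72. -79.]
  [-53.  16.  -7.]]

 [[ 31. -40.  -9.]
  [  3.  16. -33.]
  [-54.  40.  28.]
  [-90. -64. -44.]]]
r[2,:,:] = [[31.0, -40.0, -9.0], [3.0, 16.0, -33.0], [-54.0, 40.0, 28.0], [-90.0, -64.0, -44.0]]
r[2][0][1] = -40.0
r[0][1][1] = 54.0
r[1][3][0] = -53.0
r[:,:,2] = [[6.0, 27.0, 13.0, 47.0], [-85.0, -27.0, -79.0, -7.0], [-9.0, -33.0, 28.0, -44.0]]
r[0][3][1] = 36.0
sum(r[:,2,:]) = -360.0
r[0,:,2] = [6.0, 27.0, 13.0, 47.0]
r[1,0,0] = 15.0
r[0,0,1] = -20.0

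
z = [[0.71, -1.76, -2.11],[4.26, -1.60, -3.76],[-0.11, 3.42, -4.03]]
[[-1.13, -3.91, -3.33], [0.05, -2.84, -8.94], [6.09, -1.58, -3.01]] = z @ [[0.06,  0.84,  -1.13], [1.23,  1.05,  0.25], [-0.47,  1.26,  0.99]]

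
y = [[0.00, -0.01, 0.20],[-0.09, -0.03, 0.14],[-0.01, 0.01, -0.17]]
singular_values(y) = [0.3, 0.08, 0.0]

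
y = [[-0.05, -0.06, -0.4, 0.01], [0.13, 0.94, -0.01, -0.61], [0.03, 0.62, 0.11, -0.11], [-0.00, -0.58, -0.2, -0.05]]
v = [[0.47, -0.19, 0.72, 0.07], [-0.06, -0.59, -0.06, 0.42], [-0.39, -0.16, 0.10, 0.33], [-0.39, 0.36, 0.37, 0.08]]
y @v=[[0.13, 0.11, -0.07, -0.16],[0.25, -0.80, -0.19, 0.35],[-0.02, -0.43, -0.05, 0.29],[0.13, 0.36, -0.00, -0.31]]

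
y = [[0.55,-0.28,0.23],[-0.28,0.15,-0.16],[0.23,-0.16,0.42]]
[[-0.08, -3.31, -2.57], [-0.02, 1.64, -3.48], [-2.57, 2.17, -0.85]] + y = [[0.47, -3.59, -2.34], [-0.3, 1.79, -3.64], [-2.34, 2.01, -0.43]]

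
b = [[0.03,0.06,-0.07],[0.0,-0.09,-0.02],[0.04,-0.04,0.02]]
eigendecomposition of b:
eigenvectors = [[(-0.82+0j), -0.82-0.00j, (0.22+0j)], [-0.03-0.08j, -0.03+0.08j, (-0.9+0j)], [(-0.04+0.57j), -0.04-0.57j, (-0.38+0j)]]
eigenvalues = [(0.03+0.05j), (0.03-0.05j), (-0.1+0j)]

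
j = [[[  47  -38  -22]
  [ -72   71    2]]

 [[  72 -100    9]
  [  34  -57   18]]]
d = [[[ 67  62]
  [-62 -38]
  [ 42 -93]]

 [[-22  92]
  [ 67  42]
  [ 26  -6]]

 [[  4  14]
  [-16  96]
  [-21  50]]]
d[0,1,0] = -62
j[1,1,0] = 34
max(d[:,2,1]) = 50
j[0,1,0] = -72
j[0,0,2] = -22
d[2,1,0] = -16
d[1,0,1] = 92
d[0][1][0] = -62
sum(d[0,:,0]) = 47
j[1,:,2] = [9, 18]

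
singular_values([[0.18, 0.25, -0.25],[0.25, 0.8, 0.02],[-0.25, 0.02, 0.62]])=[0.91, 0.7, 0.0]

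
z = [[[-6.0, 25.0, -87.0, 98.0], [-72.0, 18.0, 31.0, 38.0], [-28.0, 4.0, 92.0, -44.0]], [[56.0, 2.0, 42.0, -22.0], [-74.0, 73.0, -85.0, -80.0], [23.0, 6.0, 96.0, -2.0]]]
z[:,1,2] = [31.0, -85.0]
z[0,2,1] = 4.0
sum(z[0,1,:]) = 15.0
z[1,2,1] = 6.0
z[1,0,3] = -22.0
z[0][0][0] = -6.0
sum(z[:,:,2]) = 89.0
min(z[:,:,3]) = -80.0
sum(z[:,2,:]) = 147.0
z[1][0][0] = 56.0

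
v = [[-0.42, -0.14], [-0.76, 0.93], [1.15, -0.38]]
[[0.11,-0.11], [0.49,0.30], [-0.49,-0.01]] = v@[[-0.35, 0.13], [0.24, 0.43]]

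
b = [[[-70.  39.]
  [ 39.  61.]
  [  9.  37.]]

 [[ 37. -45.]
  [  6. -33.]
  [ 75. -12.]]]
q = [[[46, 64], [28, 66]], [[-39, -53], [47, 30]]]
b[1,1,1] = -33.0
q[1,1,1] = 30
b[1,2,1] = -12.0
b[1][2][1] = -12.0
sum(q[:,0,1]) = 11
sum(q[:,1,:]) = 171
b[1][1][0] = 6.0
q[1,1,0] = 47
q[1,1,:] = [47, 30]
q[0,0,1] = 64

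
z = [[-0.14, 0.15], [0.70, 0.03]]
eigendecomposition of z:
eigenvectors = [[-0.51, -0.34],[0.86, -0.94]]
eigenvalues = [-0.39, 0.28]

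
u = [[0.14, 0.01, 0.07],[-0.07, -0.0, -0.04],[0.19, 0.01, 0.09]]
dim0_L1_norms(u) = [0.4, 0.02, 0.2]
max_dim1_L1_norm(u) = 0.29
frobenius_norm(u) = 0.27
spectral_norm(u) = 0.27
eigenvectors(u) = [[-0.57,0.40,0.06], [0.31,-0.50,0.96], [-0.76,-0.76,-0.26]]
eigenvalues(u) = [0.23, -0.0, 0.01]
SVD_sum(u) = [[0.14,0.01,0.07], [-0.07,-0.00,-0.04], [0.19,0.01,0.09]] + [[0.00, 0.00, -0.0], [0.00, 0.0, -0.00], [0.0, 0.00, -0.00]] + [[-0.00,0.0,0.0],[-0.0,0.0,0.0],[0.0,-0.00,-0.0]]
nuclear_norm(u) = 0.28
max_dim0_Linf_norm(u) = 0.19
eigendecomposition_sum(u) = [[0.14, 0.01, 0.07],[-0.08, -0.0, -0.04],[0.19, 0.01, 0.09]] + [[-0.0, 0.0, 0.0], [0.0, -0.0, -0.00], [0.00, -0.00, -0.0]] + [[0.00, 0.0, -0.00],[0.00, 0.01, -0.0],[-0.00, -0.00, 0.0]]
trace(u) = 0.23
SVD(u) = [[-0.57, -0.04, -0.82], [0.29, -0.94, -0.16], [-0.77, -0.33, 0.55]] @ diag([0.2744876413860823, 0.006796345244819066, 0.003216273871848455]) @ [[-0.90,  -0.05,  -0.44], [-0.35,  -0.54,  0.76], [0.28,  -0.84,  -0.47]]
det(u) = -0.00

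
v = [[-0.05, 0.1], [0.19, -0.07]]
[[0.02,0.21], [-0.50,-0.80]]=v@ [[-3.18, -4.18], [-1.43, 0.04]]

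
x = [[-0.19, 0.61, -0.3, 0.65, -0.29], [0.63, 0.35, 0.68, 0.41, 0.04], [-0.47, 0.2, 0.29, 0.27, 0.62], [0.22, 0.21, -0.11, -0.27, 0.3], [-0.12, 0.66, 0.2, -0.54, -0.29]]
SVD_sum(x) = [[0.13,0.42,0.26,0.36,-0.01], [0.18,0.59,0.37,0.51,-0.01], [0.06,0.21,0.13,0.18,-0.0], [-0.00,-0.01,-0.01,-0.01,0.0], [0.04,0.13,0.08,0.11,-0.0]] + [[-0.49, 0.17, -0.43, 0.28, -0.13], [0.38, -0.13, 0.34, -0.22, 0.11], [-0.12, 0.04, -0.10, 0.07, -0.03], [0.13, -0.04, 0.11, -0.07, 0.03], [0.03, -0.01, 0.02, -0.02, 0.01]] + [[0.01,0.06,-0.01,-0.07,-0.06], [-0.01,-0.06,0.01,0.07,0.06], [-0.03,-0.25,0.04,0.28,0.24], [0.01,0.08,-0.01,-0.09,-0.08], [0.05,0.46,-0.07,-0.52,-0.46]] + [[0.12, -0.07, -0.06, 0.08, -0.14], [0.08, -0.05, -0.05, 0.06, -0.1], [-0.37, 0.22, 0.2, -0.25, 0.43], [-0.11, 0.06, 0.06, -0.08, 0.13], [-0.18, 0.11, 0.10, -0.13, 0.22]] + [[0.05, 0.03, -0.06, -0.01, 0.05], [-0.01, -0.01, 0.01, 0.00, -0.01], [-0.02, -0.01, 0.03, 0.0, -0.02], [0.2, 0.12, -0.26, -0.02, 0.21], [-0.05, -0.03, 0.07, 0.01, -0.06]]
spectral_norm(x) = 1.14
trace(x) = -0.11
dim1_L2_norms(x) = [1.0, 1.07, 0.9, 0.52, 0.93]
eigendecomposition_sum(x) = [[0.05+0.00j, 0.27+0.00j, (0.24-0j), (0.1+0j), (0.13-0j)], [(0.11+0j), 0.60+0.00j, (0.53-0j), 0.23+0.00j, (0.29-0j)], [0.05+0.00j, 0.24+0.00j, (0.22-0j), 0.09+0.00j, 0.12-0.00j], [0.03+0.00j, 0.17+0.00j, (0.15-0j), 0.07+0.00j, (0.08-0j)], [(0.05+0j), (0.24+0j), (0.21-0j), 0.09+0.00j, 0.12-0.00j]] + [[(0.27+0j),0.03+0.00j,(-0.32-0j),(0.23-0j),-0.21-0.00j], [0.14+0.00j,(0.01+0j),-0.17-0.00j,0.12-0.00j,-0.11-0.00j], [-0.24+0.00j,(-0.02-0j),(0.29+0j),-0.20+0.00j,0.19+0.00j], [(0.11+0j),0.01+0.00j,(-0.13-0j),(0.09-0j),(-0.08-0j)], [-0.04+0.00j,-0.00-0.00j,(0.05+0j),-0.04+0.00j,0.03+0.00j]] + [[(-0.53+0j), (0.32-0j), -0.25-0.00j, (0.3+0j), -0.15+0.00j], [0.31-0.00j, (-0.18+0j), (0.15+0j), (-0.17-0j), (0.09-0j)], [-0.17+0.00j, (0.1-0j), (-0.08-0j), 0.10+0.00j, (-0.05+0j)], [0.15-0.00j, (-0.09+0j), 0.07+0.00j, -0.08-0.00j, 0.04-0.00j], [(-0.23+0j), 0.14-0.00j, -0.11-0.00j, (0.13+0j), -0.07+0.00j]] + [[(0.01+0j), -0.00+0.02j, (0.02-0j), (0.01-0.04j), (-0.03-0.01j)], [(0.03+0.03j), (-0.04+0.07j), 0.09+0.01j, 0.12-0.18j, (-0.11-0.1j)], [(-0.05+0.02j), (-0.06-0.09j), -0.07+0.09j, (0.14+0.24j), (0.18-0.07j)], [(-0.04-0.04j), 0.06-0.09j, -0.11-0.03j, -0.17+0.21j, (0.13+0.14j)], [0.05-0.06j, 0.15+0.07j, (0.02-0.17j), (-0.36-0.22j), (-0.19+0.22j)]] + [[0.01-0.00j, -0.00-0.02j, (0.02+0j), 0.01+0.04j, -0.03+0.01j],[(0.03-0.03j), -0.04-0.07j, (0.09-0.01j), (0.12+0.18j), -0.11+0.10j],[-0.05-0.02j, (-0.06+0.09j), -0.07-0.09j, 0.14-0.24j, 0.18+0.07j],[-0.04+0.04j, (0.06+0.09j), -0.11+0.03j, -0.17-0.21j, (0.13-0.14j)],[(0.05+0.06j), 0.15-0.07j, (0.02+0.17j), (-0.36+0.22j), -0.19-0.22j]]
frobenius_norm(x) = 2.02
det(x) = -0.40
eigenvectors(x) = [[(0.36+0j), 0.67+0.00j, -0.77+0.00j, -0.02-0.07j, (-0.02+0.07j)],  [(0.79+0j), 0.35+0.00j, 0.44+0.00j, -0.35j, 0.35j],  [(0.32+0j), (-0.59+0j), -0.25+0.00j, 0.40+0.22j, (0.4-0.22j)],  [0.23+0.00j, 0.26+0.00j, (0.22+0j), (-0.05+0.44j), (-0.05-0.44j)],  [0.31+0.00j, (-0.11+0j), -0.33+0.00j, -0.69+0.00j, -0.69-0.00j]]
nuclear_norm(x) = 4.36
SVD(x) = [[0.55, -0.76, -0.11, 0.26, -0.22], [0.77, 0.59, 0.11, 0.19, 0.04], [0.27, -0.18, 0.46, -0.82, 0.10], [-0.02, 0.20, -0.15, -0.24, -0.94], [0.17, 0.04, -0.86, -0.41, 0.25]] @ diag([1.1415466977524424, 0.975454069920733, 0.9691372289255877, 0.8406234722040412, 0.4373622112341511]) @ [[0.20, 0.67, 0.42, 0.58, -0.01], [0.66, -0.23, 0.58, -0.38, 0.18], [-0.06, -0.55, 0.09, 0.62, 0.55], [0.54, -0.31, -0.29, 0.37, -0.63], [-0.49, -0.30, 0.63, 0.05, -0.52]]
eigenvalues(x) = [(1.05+0j), (0.7+0j), (-0.95+0j), (-0.45+0.6j), (-0.45-0.6j)]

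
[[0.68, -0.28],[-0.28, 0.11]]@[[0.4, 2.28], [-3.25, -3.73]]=[[1.18, 2.59], [-0.47, -1.05]]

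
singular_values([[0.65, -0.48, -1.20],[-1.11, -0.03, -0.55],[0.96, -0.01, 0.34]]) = [1.62, 1.43, 0.01]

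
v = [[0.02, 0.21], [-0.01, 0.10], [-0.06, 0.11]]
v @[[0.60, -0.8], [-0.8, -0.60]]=[[-0.16, -0.14], [-0.09, -0.05], [-0.12, -0.02]]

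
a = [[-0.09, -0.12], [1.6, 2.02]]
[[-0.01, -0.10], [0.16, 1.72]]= a@[[0.05,0.04], [0.04,0.82]]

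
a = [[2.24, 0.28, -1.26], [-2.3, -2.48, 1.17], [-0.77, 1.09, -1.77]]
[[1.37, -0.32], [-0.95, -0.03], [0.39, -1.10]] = a @ [[0.36, 0.19], [-0.18, 0.13], [-0.49, 0.62]]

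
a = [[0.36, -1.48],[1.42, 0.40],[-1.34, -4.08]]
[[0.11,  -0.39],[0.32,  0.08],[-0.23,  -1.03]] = a@[[0.23, -0.02], [-0.02, 0.26]]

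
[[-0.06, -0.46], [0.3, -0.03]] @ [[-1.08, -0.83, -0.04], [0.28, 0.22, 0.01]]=[[-0.06, -0.05, -0.0],[-0.33, -0.26, -0.01]]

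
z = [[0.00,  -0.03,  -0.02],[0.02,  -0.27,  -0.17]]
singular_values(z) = [0.32, 0.0]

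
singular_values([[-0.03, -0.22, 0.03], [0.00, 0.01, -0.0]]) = [0.22, 0.0]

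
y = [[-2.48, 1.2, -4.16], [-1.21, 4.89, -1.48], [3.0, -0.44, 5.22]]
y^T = [[-2.48, -1.21, 3.00], [1.20, 4.89, -0.44], [-4.16, -1.48, 5.22]]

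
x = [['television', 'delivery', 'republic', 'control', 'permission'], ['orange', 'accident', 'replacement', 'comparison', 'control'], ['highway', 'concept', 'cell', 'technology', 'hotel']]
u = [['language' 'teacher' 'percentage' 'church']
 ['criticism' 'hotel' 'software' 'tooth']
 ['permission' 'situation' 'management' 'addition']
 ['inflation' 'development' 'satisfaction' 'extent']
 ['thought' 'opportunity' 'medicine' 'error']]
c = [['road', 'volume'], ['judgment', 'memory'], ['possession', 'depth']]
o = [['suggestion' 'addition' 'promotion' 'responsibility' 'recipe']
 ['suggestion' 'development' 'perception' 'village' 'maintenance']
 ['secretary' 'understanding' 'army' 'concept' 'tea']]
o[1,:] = ['suggestion', 'development', 'perception', 'village', 'maintenance']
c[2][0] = 'possession'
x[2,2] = 'cell'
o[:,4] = ['recipe', 'maintenance', 'tea']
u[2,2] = 'management'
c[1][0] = 'judgment'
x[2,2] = 'cell'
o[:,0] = ['suggestion', 'suggestion', 'secretary']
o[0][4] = 'recipe'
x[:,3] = ['control', 'comparison', 'technology']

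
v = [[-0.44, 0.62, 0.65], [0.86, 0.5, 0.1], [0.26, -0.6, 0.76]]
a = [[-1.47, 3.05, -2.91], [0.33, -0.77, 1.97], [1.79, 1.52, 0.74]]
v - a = [[1.03, -2.43, 3.56], [0.53, 1.27, -1.87], [-1.53, -2.12, 0.02]]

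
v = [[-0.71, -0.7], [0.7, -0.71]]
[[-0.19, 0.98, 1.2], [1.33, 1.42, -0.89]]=v @ [[1.07, 0.30, -1.49],  [-0.82, -1.71, -0.21]]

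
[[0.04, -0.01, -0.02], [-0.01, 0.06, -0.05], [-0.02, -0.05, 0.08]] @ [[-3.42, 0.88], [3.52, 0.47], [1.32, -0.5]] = [[-0.20, 0.04], [0.18, 0.04], [-0.0, -0.08]]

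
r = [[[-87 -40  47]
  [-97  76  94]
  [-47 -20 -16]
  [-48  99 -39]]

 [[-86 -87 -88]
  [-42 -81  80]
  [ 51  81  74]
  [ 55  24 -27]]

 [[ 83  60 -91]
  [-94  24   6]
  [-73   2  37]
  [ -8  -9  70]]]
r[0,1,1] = 76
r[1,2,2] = 74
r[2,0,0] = 83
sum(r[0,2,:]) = -83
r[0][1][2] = 94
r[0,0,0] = -87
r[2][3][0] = -8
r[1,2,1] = 81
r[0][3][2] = -39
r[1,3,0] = 55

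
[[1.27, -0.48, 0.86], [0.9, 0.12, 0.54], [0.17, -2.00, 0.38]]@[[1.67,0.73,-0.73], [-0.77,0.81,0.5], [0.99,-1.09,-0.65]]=[[3.34, -0.40, -1.73],[1.95, 0.17, -0.95],[2.2, -1.91, -1.37]]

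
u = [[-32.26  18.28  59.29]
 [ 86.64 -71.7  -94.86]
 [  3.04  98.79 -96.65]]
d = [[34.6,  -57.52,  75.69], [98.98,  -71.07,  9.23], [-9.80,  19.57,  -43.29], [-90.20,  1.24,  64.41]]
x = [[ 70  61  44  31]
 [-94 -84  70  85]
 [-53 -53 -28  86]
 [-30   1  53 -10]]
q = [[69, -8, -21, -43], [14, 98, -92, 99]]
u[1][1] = -71.7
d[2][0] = -9.8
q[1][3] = 99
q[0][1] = -8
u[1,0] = 86.64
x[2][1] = -53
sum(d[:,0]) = 33.58000000000001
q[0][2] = -21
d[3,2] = 64.41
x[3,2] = 53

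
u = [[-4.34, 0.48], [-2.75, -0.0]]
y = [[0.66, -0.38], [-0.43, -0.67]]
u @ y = [[-3.07, 1.33], [-1.82, 1.04]]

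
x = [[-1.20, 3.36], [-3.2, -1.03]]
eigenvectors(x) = [[0.72+0.00j,(0.72-0j)], [0.02+0.70j,(0.02-0.7j)]]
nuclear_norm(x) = 6.93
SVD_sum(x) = [[-1.88, 2.92], [-0.47, 0.73]] + [[0.68, 0.44],[-2.73, -1.76]]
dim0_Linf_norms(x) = [3.2, 3.36]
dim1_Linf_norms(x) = [3.36, 3.2]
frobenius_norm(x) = 4.90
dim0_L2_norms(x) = [3.42, 3.51]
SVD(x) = [[-0.97,  -0.24], [-0.24,  0.97]] @ diag([3.5810623310439924, 3.3476099804454176]) @ [[0.54, -0.84], [-0.84, -0.54]]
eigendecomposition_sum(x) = [[(-0.6+1.62j), (1.68+0.57j)],[(-1.6-0.54j), (-0.52+1.65j)]] + [[-0.60-1.62j,1.68-0.57j], [-1.60+0.54j,-0.52-1.65j]]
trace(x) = -2.23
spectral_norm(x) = 3.58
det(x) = 11.99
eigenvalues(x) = [(-1.12+3.28j), (-1.12-3.28j)]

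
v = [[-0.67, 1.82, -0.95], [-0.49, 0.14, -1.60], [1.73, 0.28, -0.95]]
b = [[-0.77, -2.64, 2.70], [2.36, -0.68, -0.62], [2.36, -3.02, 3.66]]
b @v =[[6.48, -1.01, 2.39], [-2.32, 4.03, -0.56], [6.23, 4.9, -0.89]]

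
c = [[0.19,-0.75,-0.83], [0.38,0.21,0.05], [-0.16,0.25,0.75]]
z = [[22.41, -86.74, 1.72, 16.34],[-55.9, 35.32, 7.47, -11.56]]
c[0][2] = -0.829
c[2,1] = 0.248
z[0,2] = 1.72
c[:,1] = [-0.754, 0.206, 0.248]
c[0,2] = -0.829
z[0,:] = [22.41, -86.74, 1.72, 16.34]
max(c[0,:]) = 0.187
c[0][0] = 0.187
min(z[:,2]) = 1.72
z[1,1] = 35.32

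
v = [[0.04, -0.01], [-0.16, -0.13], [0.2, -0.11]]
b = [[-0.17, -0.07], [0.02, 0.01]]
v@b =[[-0.01, -0.0], [0.02, 0.01], [-0.04, -0.02]]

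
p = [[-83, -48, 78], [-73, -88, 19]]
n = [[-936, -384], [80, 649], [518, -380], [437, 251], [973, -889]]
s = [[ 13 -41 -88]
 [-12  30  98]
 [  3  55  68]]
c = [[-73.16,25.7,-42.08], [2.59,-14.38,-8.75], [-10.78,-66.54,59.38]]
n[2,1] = -380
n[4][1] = -889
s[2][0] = 3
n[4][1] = -889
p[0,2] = 78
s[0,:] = [13, -41, -88]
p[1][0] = -73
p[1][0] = -73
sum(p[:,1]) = -136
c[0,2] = -42.08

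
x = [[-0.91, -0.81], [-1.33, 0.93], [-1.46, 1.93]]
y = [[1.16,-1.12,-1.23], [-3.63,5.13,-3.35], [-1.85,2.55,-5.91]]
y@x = [[2.23, -4.36], [1.37, 1.25], [6.92, -7.54]]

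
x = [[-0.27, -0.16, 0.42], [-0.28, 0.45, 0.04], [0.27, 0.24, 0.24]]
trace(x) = 0.42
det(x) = -0.12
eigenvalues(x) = [(-0.51+0j), (0.47+0.12j), (0.47-0.12j)]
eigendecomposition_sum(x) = [[-0.38+0.00j, (-0.12+0j), 0.22+0.00j], [(-0.12+0j), -0.04+0.00j, (0.07+0j)], [(0.17-0j), (0.05-0j), -0.10-0.00j]] + [[(0.05+0.05j), (-0.02-0.14j), 0.10+0.01j], [-0.08+0.10j, (0.24-0.05j), -0.01+0.18j], [0.05+0.14j, (0.09-0.27j), 0.17+0.12j]] + [[(0.05-0.05j), -0.02+0.14j, (0.1-0.01j)], [-0.08-0.10j, 0.24+0.05j, (-0.01-0.18j)], [0.05-0.14j, 0.09+0.27j, (0.17-0.12j)]]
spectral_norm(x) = 0.55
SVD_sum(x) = [[-0.13, 0.17, 0.13], [-0.25, 0.31, 0.25], [-0.08, 0.1, 0.08]] + [[-0.19, -0.34, 0.24], [0.08, 0.15, -0.11], [0.07, 0.12, -0.09]] + [[0.05, 0.0, 0.04],[-0.11, -0.01, -0.1],[0.28, 0.03, 0.25]]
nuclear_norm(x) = 1.48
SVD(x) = [[0.46, -0.87, 0.16], [0.85, 0.38, -0.37], [0.26, 0.31, 0.92]] @ diag([0.5536019411793327, 0.5193393802209436, 0.4114747852228631]) @ [[-0.53, 0.67, 0.52], [0.41, 0.74, -0.53], [0.75, 0.07, 0.66]]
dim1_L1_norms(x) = [0.85, 0.77, 0.75]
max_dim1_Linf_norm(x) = 0.45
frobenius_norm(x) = 0.86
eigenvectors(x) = [[0.88+0.00j, 0.31-0.16j, (0.31+0.16j)], [0.27+0.00j, 0.32+0.53j, 0.32-0.53j], [-0.40+0.00j, 0.70+0.00j, (0.7-0j)]]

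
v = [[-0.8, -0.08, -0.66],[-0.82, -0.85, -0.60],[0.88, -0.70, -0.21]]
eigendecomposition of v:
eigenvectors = [[(-0.35+0.41j), -0.35-0.41j, (0.39+0j)], [(-0.4-0.14j), (-0.4+0.14j), 0.89+0.00j], [0.73+0.00j, 0.73-0.00j, 0.24+0.00j]]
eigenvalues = [(-0.24+0.63j), (-0.24-0.63j), (-1.37+0j)]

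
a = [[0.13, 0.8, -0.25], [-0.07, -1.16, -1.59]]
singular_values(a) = [1.99, 0.79]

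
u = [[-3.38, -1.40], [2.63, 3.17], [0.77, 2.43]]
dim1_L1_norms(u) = [4.78, 5.8, 3.2]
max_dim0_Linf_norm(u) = 3.38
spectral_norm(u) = 5.78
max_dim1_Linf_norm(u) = 3.38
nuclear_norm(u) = 7.64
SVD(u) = [[-0.59,-0.72], [0.71,-0.24], [0.39,-0.65]] @ diag([5.776929027863045, 1.8641595980584182]) @ [[0.72, 0.69], [0.69, -0.72]]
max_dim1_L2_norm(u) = 4.12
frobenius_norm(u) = 6.07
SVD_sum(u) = [[-2.45,-2.37], [2.94,2.85], [1.61,1.56]] + [[-0.93, 0.97], [-0.31, 0.32], [-0.84, 0.87]]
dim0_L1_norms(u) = [6.78, 7.0]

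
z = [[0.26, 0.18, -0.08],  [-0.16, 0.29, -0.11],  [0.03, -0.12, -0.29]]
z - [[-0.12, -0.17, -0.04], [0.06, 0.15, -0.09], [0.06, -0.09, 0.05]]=[[0.38,  0.35,  -0.04], [-0.22,  0.14,  -0.02], [-0.03,  -0.03,  -0.34]]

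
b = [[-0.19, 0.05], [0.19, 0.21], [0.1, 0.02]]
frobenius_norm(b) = 0.36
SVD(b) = [[-0.43, -0.84],[0.85, -0.50],[0.3, 0.20]] @ diag([0.31854618086096714, 0.16651825923571278]) @ [[0.86, 0.51], [0.51, -0.86]]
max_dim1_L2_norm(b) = 0.28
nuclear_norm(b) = 0.49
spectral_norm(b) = 0.32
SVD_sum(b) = [[-0.12, -0.07], [0.23, 0.14], [0.08, 0.05]] + [[-0.07, 0.12], [-0.04, 0.07], [0.02, -0.03]]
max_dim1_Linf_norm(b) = 0.21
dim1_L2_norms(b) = [0.2, 0.28, 0.1]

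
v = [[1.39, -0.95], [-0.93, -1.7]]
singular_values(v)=[1.96, 1.65]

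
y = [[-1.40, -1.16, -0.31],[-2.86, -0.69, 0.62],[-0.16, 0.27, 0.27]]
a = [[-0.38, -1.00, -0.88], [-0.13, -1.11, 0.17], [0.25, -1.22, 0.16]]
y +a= [[-1.78,-2.16,-1.19], [-2.99,-1.80,0.79], [0.09,-0.95,0.43]]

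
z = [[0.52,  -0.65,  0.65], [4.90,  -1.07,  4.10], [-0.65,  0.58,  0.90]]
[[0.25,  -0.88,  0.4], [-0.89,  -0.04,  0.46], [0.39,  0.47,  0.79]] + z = [[0.77, -1.53, 1.05], [4.01, -1.11, 4.56], [-0.26, 1.05, 1.69]]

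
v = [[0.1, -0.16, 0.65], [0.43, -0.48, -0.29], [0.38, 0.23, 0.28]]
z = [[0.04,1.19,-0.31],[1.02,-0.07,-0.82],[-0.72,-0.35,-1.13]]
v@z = [[-0.63,-0.10,-0.63], [-0.26,0.65,0.59], [0.05,0.34,-0.62]]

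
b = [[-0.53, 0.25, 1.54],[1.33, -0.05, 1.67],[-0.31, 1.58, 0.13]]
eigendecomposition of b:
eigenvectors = [[(0.63+0j), (0.63-0j), 0.41+0.00j], [(0.13-0.55j), 0.13+0.55j, 0.73+0.00j], [-0.30+0.45j, (-0.3-0.45j), (0.55+0j)]]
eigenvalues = [(-1.21+0.88j), (-1.21-0.88j), (1.98+0j)]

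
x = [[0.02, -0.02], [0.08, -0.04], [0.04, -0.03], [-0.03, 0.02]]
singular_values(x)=[0.11, 0.01]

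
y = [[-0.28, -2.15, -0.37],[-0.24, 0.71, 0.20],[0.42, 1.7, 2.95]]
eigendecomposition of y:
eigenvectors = [[0.96, 0.81, -0.17],[0.20, -0.52, 0.10],[-0.21, 0.28, 0.98]]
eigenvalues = [-0.65, 0.98, 3.05]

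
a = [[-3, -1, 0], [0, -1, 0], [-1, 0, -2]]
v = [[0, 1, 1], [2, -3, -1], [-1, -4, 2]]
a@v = [[-2, 0, -2], [-2, 3, 1], [2, 7, -5]]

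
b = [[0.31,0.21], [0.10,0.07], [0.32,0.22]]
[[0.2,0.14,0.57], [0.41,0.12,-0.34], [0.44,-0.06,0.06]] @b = [[0.26, 0.18],  [0.03, 0.02],  [0.15, 0.10]]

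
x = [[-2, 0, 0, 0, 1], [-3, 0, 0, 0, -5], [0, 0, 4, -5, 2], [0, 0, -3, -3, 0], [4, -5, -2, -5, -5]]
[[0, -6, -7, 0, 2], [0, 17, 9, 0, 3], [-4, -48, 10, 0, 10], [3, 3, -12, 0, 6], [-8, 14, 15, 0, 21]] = x @ [[0, 1, 2, 0, -1], [2, 0, 0, 0, -3], [-1, -5, 4, 0, 0], [0, 4, 0, 0, -2], [0, -4, -3, 0, 0]]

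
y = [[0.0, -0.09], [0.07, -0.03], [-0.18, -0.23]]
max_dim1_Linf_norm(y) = 0.23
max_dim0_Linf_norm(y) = 0.23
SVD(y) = [[0.24, -0.58], [-0.06, -0.81], [0.97, 0.1]] @ diag([0.3012969456220909, 0.09176137836148053]) @ [[-0.59, -0.81], [-0.81, 0.59]]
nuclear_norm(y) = 0.39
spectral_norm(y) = 0.30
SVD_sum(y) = [[-0.04,-0.06], [0.01,0.01], [-0.17,-0.24]] + [[0.04,-0.03], [0.06,-0.04], [-0.01,0.01]]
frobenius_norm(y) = 0.31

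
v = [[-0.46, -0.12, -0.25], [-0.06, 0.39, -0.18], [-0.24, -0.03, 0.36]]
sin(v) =[[-0.44, -0.12, -0.24],[-0.06, 0.38, -0.17],[-0.23, -0.03, 0.35]]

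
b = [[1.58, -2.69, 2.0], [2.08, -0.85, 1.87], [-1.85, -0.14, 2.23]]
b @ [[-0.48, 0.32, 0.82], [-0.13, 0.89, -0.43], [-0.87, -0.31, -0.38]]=[[-2.15, -2.51, 1.69], [-2.51, -0.67, 1.36], [-1.03, -1.41, -2.30]]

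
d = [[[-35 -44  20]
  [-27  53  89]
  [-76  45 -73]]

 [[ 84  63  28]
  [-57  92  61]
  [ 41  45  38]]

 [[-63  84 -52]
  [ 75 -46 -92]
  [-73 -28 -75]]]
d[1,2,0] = 41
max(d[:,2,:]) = 45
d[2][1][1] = -46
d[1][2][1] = 45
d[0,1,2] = 89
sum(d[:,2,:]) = -156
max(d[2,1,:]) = 75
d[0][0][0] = -35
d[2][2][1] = -28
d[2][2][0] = -73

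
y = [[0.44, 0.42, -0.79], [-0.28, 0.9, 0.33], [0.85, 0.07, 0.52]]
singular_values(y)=[1.0, 1.0, 0.99]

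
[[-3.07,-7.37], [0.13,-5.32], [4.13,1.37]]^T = [[-3.07, 0.13, 4.13], [-7.37, -5.32, 1.37]]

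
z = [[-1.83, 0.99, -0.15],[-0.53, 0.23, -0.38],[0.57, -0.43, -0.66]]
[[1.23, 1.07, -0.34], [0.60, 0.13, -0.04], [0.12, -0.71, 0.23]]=z@[[-0.69, -0.59, 0.01],  [-0.14, 0.07, -0.34],  [-0.69, 0.52, -0.12]]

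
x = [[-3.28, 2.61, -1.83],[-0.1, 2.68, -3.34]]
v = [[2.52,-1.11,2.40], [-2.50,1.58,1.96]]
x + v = [[-0.76, 1.5, 0.57], [-2.60, 4.26, -1.38]]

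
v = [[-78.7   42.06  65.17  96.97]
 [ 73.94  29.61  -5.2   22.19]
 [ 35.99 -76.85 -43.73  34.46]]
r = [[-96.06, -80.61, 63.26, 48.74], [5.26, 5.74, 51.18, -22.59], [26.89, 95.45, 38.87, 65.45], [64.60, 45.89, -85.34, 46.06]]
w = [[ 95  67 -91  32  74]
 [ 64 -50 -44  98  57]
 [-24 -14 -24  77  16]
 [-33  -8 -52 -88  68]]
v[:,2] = [65.17, -5.2, -43.73]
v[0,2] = 65.17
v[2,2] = -43.73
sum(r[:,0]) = 0.6899999999999977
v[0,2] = 65.17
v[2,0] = 35.99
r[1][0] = 5.26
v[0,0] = -78.7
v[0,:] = [-78.7, 42.06, 65.17, 96.97]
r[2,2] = 38.87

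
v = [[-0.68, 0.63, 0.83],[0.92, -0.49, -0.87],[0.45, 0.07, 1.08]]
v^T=[[-0.68, 0.92, 0.45], [0.63, -0.49, 0.07], [0.83, -0.87, 1.08]]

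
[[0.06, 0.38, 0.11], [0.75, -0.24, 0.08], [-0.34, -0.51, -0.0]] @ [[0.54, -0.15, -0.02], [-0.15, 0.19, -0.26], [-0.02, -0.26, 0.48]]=[[-0.03, 0.03, -0.05], [0.44, -0.18, 0.09], [-0.11, -0.05, 0.14]]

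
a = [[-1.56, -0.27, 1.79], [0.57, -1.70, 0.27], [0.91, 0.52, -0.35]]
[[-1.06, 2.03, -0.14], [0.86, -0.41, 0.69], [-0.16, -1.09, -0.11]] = a@[[-0.09, -1.08, 0.08], [-0.66, -0.09, -0.39], [-0.77, 0.18, -0.07]]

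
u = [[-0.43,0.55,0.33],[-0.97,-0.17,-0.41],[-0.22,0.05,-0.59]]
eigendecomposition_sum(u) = [[-0.22+0.37j,0.30+0.08j,(0.03+0.27j)], [(-0.49-0.22j),(-0.06+0.39j),(-0.32+0.08j)], [(-0.1-0.06j),(-0.02+0.08j),(-0.07+0.01j)]] + [[-0.22-0.37j, 0.30-0.08j, (0.03-0.27j)], [-0.49+0.22j, (-0.06-0.39j), -0.32-0.08j], [(-0.1+0.06j), (-0.02-0.08j), (-0.07-0.01j)]] + [[(0.01-0j), -0.06+0.00j, (0.26-0j)], [(0.01-0j), -0.05+0.00j, (0.24-0j)], [(-0.02+0j), 0.10-0.00j, -0.44+0.00j]]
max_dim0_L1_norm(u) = 1.62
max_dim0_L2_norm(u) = 1.08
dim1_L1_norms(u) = [1.31, 1.55, 0.86]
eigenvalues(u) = [(-0.35+0.77j), (-0.35-0.77j), (-0.49+0j)]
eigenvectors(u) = [[-0.07+0.62j, (-0.07-0.62j), (-0.47+0j)],[-0.77+0.00j, -0.77-0.00j, -0.42+0.00j],[(-0.17-0.02j), -0.17+0.02j, 0.78+0.00j]]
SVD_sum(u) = [[-0.19,-0.01,-0.1], [-0.93,-0.03,-0.49], [-0.41,-0.01,-0.22]] + [[-0.28, 0.47, 0.50],[0.01, -0.01, -0.01],[0.11, -0.18, -0.19]] + [[0.03, 0.09, -0.07],[-0.05, -0.13, 0.09],[0.09, 0.24, -0.18]]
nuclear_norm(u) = 2.33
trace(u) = -1.19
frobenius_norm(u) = 1.46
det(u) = -0.35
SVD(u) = [[-0.18, 0.93, 0.31], [-0.90, -0.03, -0.44], [-0.40, -0.36, 0.84]] @ diag([1.1720980891795207, 0.7868139306411831, 0.3745796415859869]) @ [[0.89, 0.03, 0.46], [-0.38, 0.63, 0.68], [0.28, 0.77, -0.57]]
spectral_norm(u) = 1.17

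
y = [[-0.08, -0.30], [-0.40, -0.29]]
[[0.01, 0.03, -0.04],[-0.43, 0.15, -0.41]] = y @[[1.38, -0.39, 1.17], [-0.41, 0.02, -0.19]]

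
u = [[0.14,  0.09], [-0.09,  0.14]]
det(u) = 0.03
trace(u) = 0.28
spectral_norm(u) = 0.17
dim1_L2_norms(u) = [0.17, 0.17]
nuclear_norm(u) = 0.33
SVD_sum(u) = [[0.14, 0.0], [-0.09, 0.00]] + [[0.0, 0.09], [0.00, 0.14]]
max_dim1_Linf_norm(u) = 0.14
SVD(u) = [[-0.84, 0.54], [0.54, 0.84]] @ diag([0.1664331697709324, 0.1664331697709324]) @ [[-1.00, -0.0],[0.0, 1.0]]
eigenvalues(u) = [(0.14+0.09j), (0.14-0.09j)]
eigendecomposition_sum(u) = [[(0.07+0.04j),0.04-0.07j], [-0.04+0.07j,0.07+0.04j]] + [[0.07-0.04j, 0.04+0.07j], [(-0.04-0.07j), 0.07-0.04j]]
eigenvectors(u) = [[(0.71+0j), (0.71-0j)],[0.71j, -0.71j]]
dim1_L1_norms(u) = [0.23, 0.23]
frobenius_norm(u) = 0.24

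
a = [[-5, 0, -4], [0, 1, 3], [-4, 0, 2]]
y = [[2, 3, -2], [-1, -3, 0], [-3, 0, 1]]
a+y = [[-3, 3, -6], [-1, -2, 3], [-7, 0, 3]]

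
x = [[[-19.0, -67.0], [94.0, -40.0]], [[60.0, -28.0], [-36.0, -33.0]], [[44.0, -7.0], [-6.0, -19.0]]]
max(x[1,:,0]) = 60.0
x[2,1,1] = -19.0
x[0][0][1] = -67.0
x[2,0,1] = -7.0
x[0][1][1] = -40.0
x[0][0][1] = -67.0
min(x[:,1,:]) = -40.0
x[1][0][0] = 60.0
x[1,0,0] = 60.0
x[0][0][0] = -19.0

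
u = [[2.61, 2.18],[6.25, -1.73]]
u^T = [[2.61, 6.25], [2.18, -1.73]]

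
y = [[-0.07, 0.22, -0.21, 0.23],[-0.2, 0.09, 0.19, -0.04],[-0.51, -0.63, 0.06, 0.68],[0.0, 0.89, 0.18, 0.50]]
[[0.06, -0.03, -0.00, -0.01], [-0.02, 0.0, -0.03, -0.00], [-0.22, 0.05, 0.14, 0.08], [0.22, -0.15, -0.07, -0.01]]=y @ [[0.14, -0.08, 0.02, 0.01], [0.25, -0.11, -0.13, -0.06], [-0.05, -0.03, -0.03, 0.05], [0.02, -0.09, 0.10, 0.06]]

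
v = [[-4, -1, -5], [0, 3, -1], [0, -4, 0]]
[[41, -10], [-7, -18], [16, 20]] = v@[[-3, 0], [-4, -5], [-5, 3]]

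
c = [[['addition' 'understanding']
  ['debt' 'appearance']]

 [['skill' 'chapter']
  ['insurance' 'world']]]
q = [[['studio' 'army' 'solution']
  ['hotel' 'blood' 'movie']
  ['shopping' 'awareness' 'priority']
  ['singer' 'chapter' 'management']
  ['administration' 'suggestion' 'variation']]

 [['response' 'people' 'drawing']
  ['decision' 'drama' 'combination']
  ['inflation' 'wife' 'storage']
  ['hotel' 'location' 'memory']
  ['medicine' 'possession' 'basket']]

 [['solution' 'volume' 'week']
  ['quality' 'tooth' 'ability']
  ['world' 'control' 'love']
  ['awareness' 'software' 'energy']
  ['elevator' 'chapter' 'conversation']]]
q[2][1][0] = 'quality'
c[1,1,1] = 'world'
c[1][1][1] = 'world'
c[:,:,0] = [['addition', 'debt'], ['skill', 'insurance']]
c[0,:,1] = ['understanding', 'appearance']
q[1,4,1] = 'possession'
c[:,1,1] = ['appearance', 'world']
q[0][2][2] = 'priority'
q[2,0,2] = 'week'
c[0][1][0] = 'debt'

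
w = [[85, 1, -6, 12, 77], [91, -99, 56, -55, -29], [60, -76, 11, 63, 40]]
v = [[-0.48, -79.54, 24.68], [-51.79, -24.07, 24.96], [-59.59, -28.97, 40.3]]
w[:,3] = [12, -55, 63]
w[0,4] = 77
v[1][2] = 24.96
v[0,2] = 24.68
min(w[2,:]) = -76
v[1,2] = 24.96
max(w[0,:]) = 85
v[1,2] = 24.96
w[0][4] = 77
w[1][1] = -99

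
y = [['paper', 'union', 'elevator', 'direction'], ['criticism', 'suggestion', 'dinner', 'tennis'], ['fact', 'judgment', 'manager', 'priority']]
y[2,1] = 'judgment'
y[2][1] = 'judgment'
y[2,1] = 'judgment'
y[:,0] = ['paper', 'criticism', 'fact']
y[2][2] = 'manager'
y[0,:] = ['paper', 'union', 'elevator', 'direction']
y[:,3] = ['direction', 'tennis', 'priority']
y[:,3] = ['direction', 'tennis', 'priority']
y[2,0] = 'fact'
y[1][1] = 'suggestion'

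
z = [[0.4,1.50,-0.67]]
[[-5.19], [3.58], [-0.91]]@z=[[-2.08, -7.78, 3.48], [1.43, 5.37, -2.40], [-0.36, -1.36, 0.61]]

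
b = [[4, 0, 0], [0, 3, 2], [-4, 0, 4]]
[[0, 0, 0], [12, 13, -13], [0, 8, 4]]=b @ [[0, 0, 0], [4, 3, -5], [0, 2, 1]]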